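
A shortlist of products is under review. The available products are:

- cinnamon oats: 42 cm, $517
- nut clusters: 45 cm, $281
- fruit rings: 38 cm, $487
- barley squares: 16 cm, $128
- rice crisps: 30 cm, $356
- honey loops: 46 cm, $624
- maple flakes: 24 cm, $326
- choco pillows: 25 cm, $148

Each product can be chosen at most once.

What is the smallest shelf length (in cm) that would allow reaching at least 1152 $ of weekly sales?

Minimise cm subject to total weekly sales ≥ 1152.
fruit rings + rice crisps + maple flakes reaches 1169 using 92 cm.
Any bundle with less than 92 cm falls short of 1152.

92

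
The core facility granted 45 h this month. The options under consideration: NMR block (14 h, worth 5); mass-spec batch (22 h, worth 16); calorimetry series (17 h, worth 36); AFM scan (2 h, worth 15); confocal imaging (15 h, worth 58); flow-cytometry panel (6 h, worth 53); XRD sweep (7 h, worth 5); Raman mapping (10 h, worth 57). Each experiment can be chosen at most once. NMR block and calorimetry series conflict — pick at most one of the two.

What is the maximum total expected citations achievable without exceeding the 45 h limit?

Best packing: AFM scan + confocal imaging + flow-cytometry panel + XRD sweep + Raman mapping — 40 h, 188 total.

188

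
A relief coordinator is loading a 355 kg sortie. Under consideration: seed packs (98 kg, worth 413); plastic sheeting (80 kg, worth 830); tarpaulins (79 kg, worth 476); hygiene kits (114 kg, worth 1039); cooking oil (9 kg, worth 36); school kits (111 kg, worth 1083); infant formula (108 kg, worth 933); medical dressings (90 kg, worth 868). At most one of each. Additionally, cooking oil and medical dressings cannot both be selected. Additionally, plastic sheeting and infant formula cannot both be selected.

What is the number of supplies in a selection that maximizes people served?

4

The maximum people served within 355 kg is 3091.
hygiene kits + cooking oil + school kits + infant formula hits 3091 at 342 kg.
All optima have 4 supplies.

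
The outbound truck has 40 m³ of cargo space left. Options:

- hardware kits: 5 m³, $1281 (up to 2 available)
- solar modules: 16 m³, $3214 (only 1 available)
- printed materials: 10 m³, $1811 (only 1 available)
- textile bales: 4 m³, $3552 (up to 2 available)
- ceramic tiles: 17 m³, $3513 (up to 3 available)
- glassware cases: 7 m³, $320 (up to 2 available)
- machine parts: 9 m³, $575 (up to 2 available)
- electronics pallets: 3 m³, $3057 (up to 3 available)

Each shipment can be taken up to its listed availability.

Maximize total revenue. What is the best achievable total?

21069

Ranking by ratio (revenue/m³): electronics pallets 1019.00, textile bales 888.00, hardware kits 256.20, ceramic tiles 206.65.
Greedy by ratio would take 2×hardware kits + printed materials + 2×textile bales + 3×electronics pallets: 37 m³ used, total 20648.
The 15 m³ tied up in hardware kits and printed materials is better spent on ceramic tiles — total rises to 21069 (39 m³).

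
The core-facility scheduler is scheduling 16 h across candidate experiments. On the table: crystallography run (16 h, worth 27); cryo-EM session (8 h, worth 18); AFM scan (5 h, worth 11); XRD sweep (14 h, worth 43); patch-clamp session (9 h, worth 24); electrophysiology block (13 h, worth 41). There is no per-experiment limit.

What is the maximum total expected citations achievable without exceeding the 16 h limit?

43

Greedy by ratio would take electrophysiology block: 13 h used, total 41.
Replace electrophysiology block with XRD sweep: the trade gains 2 net, giving 43 at 14 h.
Every other selection either busts 16 h or fails to beat 43.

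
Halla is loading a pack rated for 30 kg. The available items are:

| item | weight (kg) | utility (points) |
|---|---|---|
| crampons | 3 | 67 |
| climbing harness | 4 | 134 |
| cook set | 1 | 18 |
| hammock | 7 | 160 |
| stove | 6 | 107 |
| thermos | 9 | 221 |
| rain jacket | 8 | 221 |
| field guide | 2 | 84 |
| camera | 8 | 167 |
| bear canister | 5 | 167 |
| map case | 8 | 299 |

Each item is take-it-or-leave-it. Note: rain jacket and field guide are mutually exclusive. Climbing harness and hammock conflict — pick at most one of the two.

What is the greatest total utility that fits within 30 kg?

923

Climbing harness + cook set + thermos + field guide + bear canister + map case uses 29 of the 30 kg and totals 923.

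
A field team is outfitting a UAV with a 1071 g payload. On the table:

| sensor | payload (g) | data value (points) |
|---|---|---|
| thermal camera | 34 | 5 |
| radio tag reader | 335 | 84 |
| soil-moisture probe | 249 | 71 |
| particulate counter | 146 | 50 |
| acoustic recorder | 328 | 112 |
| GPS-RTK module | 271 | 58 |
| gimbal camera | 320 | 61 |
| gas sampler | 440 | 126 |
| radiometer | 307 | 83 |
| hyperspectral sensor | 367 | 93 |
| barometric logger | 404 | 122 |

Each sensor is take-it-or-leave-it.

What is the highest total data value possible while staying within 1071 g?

The ratio heuristic lands on thermal camera + particulate counter + acoustic recorder + barometric logger (289) but leaves 159 g idle.
Replace barometric logger with soil-moisture probe + radiometer: the trade gains 32 net, giving 321 at 1064 g.
The closest alternative, radio tag reader + acoustic recorder + barometric logger, reaches only 318.

321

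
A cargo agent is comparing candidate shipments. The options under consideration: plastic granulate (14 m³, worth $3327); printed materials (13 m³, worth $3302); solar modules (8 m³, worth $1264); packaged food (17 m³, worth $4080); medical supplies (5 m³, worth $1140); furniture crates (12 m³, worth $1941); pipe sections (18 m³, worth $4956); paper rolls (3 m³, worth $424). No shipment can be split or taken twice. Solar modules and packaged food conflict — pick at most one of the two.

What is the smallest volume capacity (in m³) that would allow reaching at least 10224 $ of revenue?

Minimise m³ subject to total revenue ≥ 10224.
Taking packaged food + medical supplies + pipe sections + paper rolls gives 10600 (≥ 10224) for 43 m³.
Any bundle with less than 43 m³ falls short of 10224.

43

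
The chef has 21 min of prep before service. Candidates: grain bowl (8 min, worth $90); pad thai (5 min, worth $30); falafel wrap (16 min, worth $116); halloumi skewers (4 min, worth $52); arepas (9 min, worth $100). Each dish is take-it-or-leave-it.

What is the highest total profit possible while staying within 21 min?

242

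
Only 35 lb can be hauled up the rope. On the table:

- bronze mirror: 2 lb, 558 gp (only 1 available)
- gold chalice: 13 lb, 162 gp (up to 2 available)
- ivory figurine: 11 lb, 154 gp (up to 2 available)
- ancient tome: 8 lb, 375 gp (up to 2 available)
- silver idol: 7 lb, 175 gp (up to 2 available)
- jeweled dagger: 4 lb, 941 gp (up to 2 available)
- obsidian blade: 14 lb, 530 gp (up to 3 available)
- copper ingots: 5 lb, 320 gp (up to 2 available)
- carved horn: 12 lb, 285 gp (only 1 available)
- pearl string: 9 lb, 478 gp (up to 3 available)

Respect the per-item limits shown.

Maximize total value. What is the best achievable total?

3716

Density check — bronze mirror 279.00, jeweled dagger 235.25, copper ingots 64.00 are the best per lb.
A density-first pass picks bronze mirror + 2×jeweled dagger + 2×copper ingots + pearl string — 3558 at 29 lb.
The 5 lb tied up in copper ingots is better spent on pearl string — total rises to 3716 (33 lb).
Every other selection either busts 35 lb or exceeds an availability limit or fails to beat 3716.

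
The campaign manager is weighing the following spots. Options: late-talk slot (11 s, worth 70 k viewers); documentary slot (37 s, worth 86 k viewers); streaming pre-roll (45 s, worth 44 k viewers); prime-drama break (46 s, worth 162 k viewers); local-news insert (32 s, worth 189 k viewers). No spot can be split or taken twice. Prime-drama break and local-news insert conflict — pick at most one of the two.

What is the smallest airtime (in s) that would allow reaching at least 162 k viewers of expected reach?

32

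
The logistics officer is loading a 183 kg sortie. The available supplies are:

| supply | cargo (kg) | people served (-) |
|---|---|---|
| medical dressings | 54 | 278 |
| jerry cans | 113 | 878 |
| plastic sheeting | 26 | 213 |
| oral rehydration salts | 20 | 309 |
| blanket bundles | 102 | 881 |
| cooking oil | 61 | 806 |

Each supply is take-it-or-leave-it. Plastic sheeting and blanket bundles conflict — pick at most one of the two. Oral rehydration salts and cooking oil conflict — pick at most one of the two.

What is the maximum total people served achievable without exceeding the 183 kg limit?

1687

Best packing: blanket bundles + cooking oil — 163 kg, 1687 total.
Next best is jerry cans + cooking oil at 1684 (174 kg) — short by 3.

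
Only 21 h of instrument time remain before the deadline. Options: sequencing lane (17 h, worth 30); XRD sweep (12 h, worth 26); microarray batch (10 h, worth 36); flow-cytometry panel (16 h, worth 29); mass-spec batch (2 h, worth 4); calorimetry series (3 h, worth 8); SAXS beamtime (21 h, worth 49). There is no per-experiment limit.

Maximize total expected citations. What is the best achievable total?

The ratio ordering already packs tightly: 2×microarray batch, 20 h, 72.
No other feasible combination exceeds 72.

72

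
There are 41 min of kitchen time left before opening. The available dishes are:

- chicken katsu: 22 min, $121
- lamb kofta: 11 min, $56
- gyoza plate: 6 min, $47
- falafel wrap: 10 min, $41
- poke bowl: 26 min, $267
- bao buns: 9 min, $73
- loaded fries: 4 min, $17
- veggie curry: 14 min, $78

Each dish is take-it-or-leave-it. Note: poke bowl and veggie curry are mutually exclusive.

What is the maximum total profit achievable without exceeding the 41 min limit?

Best packing: gyoza plate + poke bowl + bao buns — 41 min, 387 total.

387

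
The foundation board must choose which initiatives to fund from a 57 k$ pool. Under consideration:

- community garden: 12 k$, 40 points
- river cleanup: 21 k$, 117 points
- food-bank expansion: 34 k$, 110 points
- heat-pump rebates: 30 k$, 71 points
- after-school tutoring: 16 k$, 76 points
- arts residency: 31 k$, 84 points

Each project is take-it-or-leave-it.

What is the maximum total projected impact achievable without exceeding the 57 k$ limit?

The ratio ordering already packs tightly: community garden + river cleanup + after-school tutoring, 49 k$, 233.

233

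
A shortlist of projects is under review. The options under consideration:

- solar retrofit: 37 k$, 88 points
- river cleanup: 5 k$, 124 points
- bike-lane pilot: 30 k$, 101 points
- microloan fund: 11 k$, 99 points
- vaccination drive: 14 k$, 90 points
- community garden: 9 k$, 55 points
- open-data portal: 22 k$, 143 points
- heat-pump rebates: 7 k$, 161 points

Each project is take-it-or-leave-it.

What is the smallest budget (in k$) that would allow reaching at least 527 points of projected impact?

Minimise k$ subject to total projected impact ≥ 527.
Taking river cleanup + microloan fund + open-data portal + heat-pump rebates gives 527 (≥ 527) for 45 k$.
Any bundle with less than 45 k$ falls short of 527.

45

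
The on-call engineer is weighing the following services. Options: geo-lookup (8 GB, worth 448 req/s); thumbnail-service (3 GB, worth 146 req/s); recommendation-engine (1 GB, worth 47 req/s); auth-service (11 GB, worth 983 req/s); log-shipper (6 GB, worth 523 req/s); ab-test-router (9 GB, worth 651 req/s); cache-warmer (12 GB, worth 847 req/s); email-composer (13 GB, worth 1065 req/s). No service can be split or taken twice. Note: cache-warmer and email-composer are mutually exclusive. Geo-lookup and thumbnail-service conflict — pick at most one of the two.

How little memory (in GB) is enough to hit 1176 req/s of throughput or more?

Look for the lowest-memory combination reaching 1176.
thumbnail-service + recommendation-engine + auth-service: 1176 throughput at 15 GB.
Below 15 GB the best achievable stays under 1176.

15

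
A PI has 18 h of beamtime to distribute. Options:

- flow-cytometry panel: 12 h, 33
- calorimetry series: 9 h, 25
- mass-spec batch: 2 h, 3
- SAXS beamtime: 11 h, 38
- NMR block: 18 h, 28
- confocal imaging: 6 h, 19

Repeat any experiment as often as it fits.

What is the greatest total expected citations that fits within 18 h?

Taking SAXS beamtime + confocal imaging: 17 h used, 57 in expected citations.
Nothing else within 18 h beats 57.

57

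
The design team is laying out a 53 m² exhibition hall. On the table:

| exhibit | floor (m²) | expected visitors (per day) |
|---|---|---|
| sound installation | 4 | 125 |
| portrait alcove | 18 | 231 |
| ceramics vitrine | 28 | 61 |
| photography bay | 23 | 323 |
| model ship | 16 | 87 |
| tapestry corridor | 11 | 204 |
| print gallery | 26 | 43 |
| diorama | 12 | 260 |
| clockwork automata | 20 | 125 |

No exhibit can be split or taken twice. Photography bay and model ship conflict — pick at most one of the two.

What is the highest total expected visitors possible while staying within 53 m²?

Sound installation + photography bay + tapestry corridor + diorama uses 50 of the 53 m² and totals 912.

912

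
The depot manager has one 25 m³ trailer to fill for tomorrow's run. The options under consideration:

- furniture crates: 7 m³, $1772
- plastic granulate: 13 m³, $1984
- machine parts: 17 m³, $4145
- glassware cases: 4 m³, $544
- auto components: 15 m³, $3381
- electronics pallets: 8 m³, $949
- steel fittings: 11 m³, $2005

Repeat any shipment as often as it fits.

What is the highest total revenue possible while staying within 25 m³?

5917

Greedy by ratio would take 3×furniture crates + glassware cases: 25 m³ used, total 5860.
Dropping 2×furniture crates and glassware cases frees 18 m³; slotting in machine parts (17 m³) lifts the total to 5917 at 24 m³.
No other feasible combination exceeds 5917.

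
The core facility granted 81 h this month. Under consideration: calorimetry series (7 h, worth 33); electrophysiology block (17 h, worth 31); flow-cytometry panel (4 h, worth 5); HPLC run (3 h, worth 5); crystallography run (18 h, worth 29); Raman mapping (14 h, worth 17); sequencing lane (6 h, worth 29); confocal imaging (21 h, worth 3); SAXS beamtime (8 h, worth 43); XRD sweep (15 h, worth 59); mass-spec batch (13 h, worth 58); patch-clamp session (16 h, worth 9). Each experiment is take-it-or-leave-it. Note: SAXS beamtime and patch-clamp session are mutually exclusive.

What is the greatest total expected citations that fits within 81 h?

The ratio heuristic lands on calorimetry series + electrophysiology block + flow-cytometry panel + HPLC run + sequencing lane + SAXS beamtime + XRD sweep + mass-spec batch (263) but leaves 8 h idle.
The 7 h tied up in flow-cytometry panel and HPLC run is better spent on Raman mapping — total rises to 270 (80 h).

270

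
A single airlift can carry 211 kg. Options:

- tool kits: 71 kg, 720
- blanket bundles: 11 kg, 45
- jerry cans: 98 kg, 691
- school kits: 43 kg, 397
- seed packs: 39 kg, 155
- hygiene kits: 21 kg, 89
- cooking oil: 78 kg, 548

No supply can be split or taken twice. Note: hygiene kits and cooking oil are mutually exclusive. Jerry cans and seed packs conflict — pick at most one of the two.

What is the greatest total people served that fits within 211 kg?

1710

By people served per kg: tool kits 10.14, school kits 9.23, jerry cans 7.05 lead.
The ratio ordering already packs tightly: tool kits + blanket bundles + school kits + cooking oil, 203 kg, 1710.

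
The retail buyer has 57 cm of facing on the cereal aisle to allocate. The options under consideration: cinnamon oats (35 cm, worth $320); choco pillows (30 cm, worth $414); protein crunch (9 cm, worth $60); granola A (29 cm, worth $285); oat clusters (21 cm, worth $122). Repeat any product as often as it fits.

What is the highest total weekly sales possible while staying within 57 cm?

594

Taking choco pillows + 3×protein crunch: 57 cm used, 594 in weekly sales.
Every other selection either busts 57 cm or fails to beat 594.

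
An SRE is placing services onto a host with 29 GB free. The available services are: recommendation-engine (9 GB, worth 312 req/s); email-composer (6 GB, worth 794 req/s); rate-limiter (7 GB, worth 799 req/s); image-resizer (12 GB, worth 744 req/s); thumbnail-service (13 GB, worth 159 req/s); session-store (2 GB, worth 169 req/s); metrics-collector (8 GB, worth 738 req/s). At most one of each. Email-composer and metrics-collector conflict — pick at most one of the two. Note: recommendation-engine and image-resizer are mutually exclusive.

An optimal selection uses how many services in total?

4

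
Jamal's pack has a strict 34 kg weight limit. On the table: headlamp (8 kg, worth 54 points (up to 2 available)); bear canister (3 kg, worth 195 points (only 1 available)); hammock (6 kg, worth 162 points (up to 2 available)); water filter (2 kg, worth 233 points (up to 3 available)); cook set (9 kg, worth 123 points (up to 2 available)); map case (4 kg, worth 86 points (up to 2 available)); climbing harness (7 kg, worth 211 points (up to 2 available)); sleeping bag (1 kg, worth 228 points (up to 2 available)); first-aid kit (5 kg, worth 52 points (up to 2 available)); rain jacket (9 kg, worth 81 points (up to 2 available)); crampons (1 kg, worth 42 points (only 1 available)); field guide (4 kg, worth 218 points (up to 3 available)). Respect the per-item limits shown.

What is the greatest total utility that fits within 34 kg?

2301

Filling by ratio: bear canister + 3×water filter + climbing harness + 2×sleeping bag + crampons + 3×field guide for 2257, with 3 kg left unused.
Dropping crampons frees 1 kg; slotting in map case (4 kg) lifts the total to 2301 at 34 kg.
No other feasible combination exceeds 2301.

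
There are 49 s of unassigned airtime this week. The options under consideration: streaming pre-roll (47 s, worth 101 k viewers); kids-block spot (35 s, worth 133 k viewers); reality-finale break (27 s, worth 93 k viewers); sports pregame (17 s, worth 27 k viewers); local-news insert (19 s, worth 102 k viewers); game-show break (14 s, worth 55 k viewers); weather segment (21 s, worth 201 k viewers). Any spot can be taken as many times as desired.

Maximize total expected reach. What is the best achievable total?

402

Taking 2×weather segment: 42 s used, 402 in expected reach.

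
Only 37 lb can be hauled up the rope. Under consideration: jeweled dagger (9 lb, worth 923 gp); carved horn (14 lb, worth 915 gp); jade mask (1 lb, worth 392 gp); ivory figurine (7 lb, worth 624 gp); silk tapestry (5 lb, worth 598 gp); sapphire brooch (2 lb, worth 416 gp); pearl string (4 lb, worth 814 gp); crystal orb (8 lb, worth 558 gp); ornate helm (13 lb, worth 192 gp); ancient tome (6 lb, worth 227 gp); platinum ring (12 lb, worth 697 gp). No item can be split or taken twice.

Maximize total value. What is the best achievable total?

4325

Jeweled dagger + jade mask + ivory figurine + silk tapestry + sapphire brooch + pearl string + crystal orb uses 36 of the 37 lb and totals 4325.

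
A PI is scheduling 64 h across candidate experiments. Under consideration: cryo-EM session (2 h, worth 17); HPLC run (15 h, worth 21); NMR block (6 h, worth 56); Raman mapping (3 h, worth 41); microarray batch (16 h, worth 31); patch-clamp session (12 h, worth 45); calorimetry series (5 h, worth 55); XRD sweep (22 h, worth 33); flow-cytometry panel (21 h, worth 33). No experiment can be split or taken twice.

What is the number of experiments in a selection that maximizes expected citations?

The maximum expected citations within 64 h is 268.
cryo-EM session + HPLC run + NMR block + Raman mapping + patch-clamp session + calorimetry series + flow-cytometry panel hits 268 at 64 h.
Any selection reaching 268 contains exactly 7 experiments.

7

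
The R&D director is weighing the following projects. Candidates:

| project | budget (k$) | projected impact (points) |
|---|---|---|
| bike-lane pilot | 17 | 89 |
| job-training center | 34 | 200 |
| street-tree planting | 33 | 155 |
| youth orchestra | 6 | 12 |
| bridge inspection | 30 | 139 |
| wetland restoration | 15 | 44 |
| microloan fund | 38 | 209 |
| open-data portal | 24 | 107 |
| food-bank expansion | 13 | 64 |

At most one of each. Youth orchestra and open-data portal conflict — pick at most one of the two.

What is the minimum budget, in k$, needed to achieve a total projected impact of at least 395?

72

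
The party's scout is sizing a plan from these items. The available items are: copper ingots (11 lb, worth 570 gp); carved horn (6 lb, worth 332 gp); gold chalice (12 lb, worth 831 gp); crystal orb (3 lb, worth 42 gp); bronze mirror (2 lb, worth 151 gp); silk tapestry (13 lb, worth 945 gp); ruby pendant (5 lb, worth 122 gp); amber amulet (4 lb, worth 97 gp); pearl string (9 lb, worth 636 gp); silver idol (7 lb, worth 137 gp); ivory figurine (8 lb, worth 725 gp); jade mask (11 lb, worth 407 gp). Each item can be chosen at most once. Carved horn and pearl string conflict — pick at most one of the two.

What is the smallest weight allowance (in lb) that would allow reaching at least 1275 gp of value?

Minimise lb subject to total value ≥ 1275.
pearl string + ivory figurine: 1361 value at 17 lb.
Below 17 lb the best achievable stays under 1275.

17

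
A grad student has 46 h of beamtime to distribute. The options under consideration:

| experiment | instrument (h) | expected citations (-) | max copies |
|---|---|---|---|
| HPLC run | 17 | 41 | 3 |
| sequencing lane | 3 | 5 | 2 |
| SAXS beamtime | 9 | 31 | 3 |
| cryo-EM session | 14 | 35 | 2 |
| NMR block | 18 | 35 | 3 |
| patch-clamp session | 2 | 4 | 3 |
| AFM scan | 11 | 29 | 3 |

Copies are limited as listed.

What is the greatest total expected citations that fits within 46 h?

138

Greedy by ratio would take 3×SAXS beamtime + 3×patch-clamp session + AFM scan: 44 h used, total 134.
Dropping 2×patch-clamp session and AFM scan frees 15 h; slotting in HPLC run (17 h) lifts the total to 138 at 46 h.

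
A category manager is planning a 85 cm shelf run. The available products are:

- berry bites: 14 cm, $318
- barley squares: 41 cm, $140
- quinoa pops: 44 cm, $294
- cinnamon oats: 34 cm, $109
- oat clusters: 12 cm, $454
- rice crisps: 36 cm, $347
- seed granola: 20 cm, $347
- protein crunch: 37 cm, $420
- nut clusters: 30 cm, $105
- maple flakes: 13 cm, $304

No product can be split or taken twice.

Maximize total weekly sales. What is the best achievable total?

1539

A density-first pass picks berry bites + oat clusters + seed granola + maple flakes — 1423 at 59 cm.
The 13 cm tied up in maple flakes is better spent on protein crunch — total rises to 1539 (83 cm).
Next best is oat clusters + seed granola + protein crunch + maple flakes at 1525 (82 cm) — short by 14.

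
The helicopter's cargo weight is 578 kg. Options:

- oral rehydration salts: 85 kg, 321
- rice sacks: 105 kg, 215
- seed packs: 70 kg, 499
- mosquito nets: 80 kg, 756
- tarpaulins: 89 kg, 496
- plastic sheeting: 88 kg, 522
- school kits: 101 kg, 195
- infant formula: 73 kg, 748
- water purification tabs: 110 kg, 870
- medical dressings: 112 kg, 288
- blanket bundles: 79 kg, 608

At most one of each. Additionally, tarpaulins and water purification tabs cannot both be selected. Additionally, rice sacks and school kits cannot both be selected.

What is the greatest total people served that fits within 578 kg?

Seed packs + mosquito nets + plastic sheeting + infant formula + water purification tabs + blanket bundles uses 500 of the 578 kg and totals 4003.
Next best is oral rehydration salts + seed packs + mosquito nets + tarpaulins + plastic sheeting + infant formula + blanket bundles at 3950 (564 kg) — short by 53.

4003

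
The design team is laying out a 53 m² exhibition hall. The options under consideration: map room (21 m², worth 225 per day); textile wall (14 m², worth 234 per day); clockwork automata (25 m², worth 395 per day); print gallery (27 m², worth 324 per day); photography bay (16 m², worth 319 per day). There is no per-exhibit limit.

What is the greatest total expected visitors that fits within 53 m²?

957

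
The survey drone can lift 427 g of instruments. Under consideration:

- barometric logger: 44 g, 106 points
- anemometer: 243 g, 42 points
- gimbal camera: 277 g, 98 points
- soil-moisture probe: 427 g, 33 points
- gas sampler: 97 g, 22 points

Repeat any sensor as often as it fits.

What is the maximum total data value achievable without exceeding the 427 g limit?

954

By data value per g: barometric logger 2.41, gimbal camera 0.35, gas sampler 0.23 lead.
9×barometric logger uses 396 of the 427 g and totals 954.
That's the maximum — no swap from here does better than 954.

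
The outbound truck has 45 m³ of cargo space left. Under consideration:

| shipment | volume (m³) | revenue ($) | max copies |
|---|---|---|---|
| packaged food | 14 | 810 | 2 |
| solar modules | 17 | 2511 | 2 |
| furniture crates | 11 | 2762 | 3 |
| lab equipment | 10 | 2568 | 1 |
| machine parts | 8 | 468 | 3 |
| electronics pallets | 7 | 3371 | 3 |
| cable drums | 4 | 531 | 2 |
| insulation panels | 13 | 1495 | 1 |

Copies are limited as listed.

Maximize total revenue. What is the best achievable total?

15637

Taking the top-ratio shipments first gives furniture crates + lab equipment + 3×electronics pallets for 15443 (42 m³).
Replace lab equipment with furniture crates: the trade gains 194 net, giving 15637 at 43 m³.
Every other selection either busts 45 m³ or exceeds an availability limit or fails to beat 15637.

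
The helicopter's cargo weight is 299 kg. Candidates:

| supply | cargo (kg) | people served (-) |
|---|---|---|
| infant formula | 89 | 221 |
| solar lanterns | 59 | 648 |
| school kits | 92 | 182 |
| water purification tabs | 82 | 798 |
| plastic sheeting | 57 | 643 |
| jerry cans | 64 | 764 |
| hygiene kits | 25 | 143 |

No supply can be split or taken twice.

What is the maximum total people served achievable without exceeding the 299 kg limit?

2996

Taking solar lanterns + water purification tabs + plastic sheeting + jerry cans + hygiene kits: 287 kg used, 2996 in people served.
Runner-up solar lanterns + water purification tabs + plastic sheeting + jerry cans tops out at 2853.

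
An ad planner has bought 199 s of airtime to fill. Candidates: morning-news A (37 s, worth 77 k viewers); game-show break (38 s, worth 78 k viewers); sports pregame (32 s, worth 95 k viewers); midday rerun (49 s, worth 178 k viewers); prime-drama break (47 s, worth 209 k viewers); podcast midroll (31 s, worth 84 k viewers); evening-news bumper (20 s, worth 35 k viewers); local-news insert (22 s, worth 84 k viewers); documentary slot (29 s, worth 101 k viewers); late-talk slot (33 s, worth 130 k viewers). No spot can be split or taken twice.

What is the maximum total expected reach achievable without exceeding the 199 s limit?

Taking the top-ratio spots first gives midday rerun + prime-drama break + local-news insert + documentary slot + late-talk slot for 702 (180 s).
Dropping local-news insert frees 22 s; slotting in sports pregame (32 s) lifts the total to 713 at 190 s.
The spare 9 s is too small for any remaining spot, and no exchange beats 713.

713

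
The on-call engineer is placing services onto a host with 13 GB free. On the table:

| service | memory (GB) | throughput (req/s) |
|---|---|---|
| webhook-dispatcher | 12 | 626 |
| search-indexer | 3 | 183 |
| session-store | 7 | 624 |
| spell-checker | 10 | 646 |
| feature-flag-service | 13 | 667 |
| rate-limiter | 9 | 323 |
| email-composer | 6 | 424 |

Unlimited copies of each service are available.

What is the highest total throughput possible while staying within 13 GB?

1048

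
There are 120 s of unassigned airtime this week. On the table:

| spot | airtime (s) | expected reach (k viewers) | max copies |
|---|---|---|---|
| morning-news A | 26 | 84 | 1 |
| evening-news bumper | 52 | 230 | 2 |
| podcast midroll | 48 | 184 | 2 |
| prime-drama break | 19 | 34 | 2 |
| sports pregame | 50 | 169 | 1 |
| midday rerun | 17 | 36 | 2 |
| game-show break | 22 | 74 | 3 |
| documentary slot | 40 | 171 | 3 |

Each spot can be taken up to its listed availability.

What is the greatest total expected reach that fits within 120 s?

The ratio heuristic lands on 2×evening-news bumper (460) but leaves 16 s idle.
Dropping 2×evening-news bumper frees 104 s; slotting in 3×documentary slot (120 s) lifts the total to 513 at 120 s.
Nothing else within 120 s beats 513.

513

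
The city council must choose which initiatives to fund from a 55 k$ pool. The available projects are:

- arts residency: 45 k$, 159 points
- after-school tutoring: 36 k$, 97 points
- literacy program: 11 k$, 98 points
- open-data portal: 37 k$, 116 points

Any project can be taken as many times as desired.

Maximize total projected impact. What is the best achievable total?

490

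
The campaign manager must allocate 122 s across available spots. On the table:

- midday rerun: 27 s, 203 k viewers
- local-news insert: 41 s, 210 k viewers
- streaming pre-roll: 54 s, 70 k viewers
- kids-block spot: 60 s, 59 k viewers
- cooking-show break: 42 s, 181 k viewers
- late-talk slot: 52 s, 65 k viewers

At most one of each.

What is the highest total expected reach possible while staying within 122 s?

594

Midday rerun + local-news insert + cooking-show break uses 110 of the 122 s and totals 594.
Next best is midday rerun + local-news insert + streaming pre-roll at 483 (122 s) — short by 111.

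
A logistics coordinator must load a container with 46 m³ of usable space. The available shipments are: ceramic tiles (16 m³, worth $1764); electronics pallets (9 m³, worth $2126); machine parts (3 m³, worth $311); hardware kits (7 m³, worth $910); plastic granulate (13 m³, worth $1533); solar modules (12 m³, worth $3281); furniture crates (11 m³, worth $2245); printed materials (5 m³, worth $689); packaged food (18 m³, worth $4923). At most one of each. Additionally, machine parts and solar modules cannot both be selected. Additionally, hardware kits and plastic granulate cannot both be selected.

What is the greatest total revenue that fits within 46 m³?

A density-first pass picks electronics pallets + solar modules + printed materials + packaged food — 11019 at 44 m³.
Replace printed materials with hardware kits: the trade gains 221 net, giving 11240 at 46 m³.
That's the maximum — no feasible swap from here does better than 11240.

11240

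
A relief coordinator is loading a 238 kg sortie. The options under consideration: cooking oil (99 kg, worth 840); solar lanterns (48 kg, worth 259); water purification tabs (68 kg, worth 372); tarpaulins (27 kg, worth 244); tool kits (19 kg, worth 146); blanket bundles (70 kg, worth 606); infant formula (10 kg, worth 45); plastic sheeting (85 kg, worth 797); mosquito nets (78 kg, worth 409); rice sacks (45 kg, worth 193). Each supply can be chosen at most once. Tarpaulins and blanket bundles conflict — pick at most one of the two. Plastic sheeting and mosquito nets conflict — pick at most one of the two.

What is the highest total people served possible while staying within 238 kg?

Density check — plastic sheeting 9.38, tarpaulins 9.04, blanket bundles 8.66 are the best per kg.
Best packing: cooking oil + tarpaulins + tool kits + plastic sheeting — 230 kg, 2027 total.
The closest alternative, cooking oil + tarpaulins + infant formula + plastic sheeting, reaches only 1926.

2027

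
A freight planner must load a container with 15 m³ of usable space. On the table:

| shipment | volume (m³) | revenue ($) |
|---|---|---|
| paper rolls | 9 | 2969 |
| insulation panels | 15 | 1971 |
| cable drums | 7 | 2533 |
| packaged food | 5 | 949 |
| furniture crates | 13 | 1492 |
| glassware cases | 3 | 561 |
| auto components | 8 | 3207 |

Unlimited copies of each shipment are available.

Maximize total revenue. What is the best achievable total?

5740

Ranking by ratio (revenue/m³): auto components 400.88, cable drums 361.86, paper rolls 329.89, packaged food 189.80.
Taking cable drums + auto components: 15 m³ used, 5740 in revenue.
Every other selection either busts 15 m³ or fails to beat 5740.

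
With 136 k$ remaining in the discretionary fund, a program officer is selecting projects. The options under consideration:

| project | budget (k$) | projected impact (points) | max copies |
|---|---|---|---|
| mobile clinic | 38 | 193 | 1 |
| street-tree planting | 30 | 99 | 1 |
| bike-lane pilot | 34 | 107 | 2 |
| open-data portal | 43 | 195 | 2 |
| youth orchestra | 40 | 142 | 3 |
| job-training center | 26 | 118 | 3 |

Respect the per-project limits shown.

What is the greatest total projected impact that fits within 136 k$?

624

Density check — mobile clinic 5.08, job-training center 4.54, open-data portal 4.53 are the best per k$.
Filling by ratio: mobile clinic + 3×job-training center for 547, with 20 k$ left unused.
Dropping job-training center frees 26 k$; slotting in open-data portal (43 k$) lifts the total to 624 at 133 k$.
That's the maximum — no swap from here does better than 624.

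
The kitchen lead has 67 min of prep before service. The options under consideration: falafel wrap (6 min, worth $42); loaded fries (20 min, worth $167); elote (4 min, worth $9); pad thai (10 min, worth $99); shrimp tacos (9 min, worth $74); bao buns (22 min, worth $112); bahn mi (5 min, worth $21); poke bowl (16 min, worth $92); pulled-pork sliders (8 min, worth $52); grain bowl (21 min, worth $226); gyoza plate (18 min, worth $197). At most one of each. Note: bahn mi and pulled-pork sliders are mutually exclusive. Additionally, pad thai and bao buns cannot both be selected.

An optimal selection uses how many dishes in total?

5

Optimal total is 648.
For example pad thai + shrimp tacos + pulled-pork sliders + grain bowl + gyoza plate achieves it, using 66 min.
Every optimal selection uses 5 dishes.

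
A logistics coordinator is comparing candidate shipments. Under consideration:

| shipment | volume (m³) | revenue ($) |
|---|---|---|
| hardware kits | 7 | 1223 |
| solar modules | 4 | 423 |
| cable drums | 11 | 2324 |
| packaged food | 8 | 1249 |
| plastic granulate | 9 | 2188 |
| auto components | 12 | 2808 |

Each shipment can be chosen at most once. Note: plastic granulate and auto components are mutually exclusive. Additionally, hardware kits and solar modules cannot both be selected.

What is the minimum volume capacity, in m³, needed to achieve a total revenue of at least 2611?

Minimise m³ subject to total revenue ≥ 2611.
Taking auto components gives 2808 (≥ 2611) for 12 m³.
Below 12 m³ the best achievable stays under 2611.

12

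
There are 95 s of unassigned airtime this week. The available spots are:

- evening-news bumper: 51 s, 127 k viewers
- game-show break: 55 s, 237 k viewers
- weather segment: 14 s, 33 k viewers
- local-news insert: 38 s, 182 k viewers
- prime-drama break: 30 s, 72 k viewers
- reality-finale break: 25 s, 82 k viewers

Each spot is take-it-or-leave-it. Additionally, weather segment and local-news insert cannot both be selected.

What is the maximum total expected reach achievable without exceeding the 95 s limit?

419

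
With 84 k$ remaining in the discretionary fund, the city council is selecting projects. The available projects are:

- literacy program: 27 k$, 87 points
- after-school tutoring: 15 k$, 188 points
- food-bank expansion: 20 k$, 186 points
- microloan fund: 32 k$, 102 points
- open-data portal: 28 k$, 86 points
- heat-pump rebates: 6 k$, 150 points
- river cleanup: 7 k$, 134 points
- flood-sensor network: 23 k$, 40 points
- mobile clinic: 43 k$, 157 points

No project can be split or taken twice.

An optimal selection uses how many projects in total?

5

The maximum projected impact within 84 k$ is 760.
after-school tutoring + food-bank expansion + microloan fund + heat-pump rebates + river cleanup hits 760 at 80 k$.
Every optimal selection uses 5 projects.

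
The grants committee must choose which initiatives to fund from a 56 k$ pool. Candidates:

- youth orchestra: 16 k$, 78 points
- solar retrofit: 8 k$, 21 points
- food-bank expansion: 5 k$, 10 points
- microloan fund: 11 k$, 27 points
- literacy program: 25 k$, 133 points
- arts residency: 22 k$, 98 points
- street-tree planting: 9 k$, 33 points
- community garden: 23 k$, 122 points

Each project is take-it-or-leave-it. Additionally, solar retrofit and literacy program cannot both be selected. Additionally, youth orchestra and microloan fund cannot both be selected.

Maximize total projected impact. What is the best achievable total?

Food-bank expansion + literacy program + community garden uses 53 of the 56 k$ and totals 265.
The closest alternative, literacy program + arts residency + street-tree planting, reaches only 264.

265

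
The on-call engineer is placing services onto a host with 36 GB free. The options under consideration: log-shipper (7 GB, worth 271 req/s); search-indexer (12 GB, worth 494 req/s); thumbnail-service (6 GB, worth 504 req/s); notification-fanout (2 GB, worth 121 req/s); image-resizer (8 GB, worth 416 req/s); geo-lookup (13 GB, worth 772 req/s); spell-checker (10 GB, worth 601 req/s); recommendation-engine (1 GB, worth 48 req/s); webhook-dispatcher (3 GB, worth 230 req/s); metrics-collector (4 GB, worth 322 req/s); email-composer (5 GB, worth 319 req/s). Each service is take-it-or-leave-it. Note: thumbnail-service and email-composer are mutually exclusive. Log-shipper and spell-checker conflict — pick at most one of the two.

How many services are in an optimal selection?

The maximum throughput within 36 GB is 2429.
thumbnail-service + geo-lookup + spell-checker + webhook-dispatcher + metrics-collector hits 2429 at 36 GB.
All optima have 5 services.

5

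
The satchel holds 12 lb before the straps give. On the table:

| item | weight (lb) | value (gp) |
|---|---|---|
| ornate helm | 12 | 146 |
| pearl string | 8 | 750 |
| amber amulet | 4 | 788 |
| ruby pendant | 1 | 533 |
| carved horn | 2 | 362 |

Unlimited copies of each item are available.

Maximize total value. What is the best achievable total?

6396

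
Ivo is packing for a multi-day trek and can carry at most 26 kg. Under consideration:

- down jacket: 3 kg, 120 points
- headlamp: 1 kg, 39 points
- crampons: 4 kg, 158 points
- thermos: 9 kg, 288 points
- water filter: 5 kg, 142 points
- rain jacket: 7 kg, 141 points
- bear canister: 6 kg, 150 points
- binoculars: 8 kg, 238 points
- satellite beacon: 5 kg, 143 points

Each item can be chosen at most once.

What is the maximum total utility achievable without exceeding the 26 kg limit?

851

By utility per kg: down jacket 40.00, crampons 39.50, headlamp 39.00 lead.
A density-first pass picks down jacket + headlamp + crampons + thermos + binoculars — 843 at 25 kg.
The 9 kg tied up in headlamp and binoculars is better spent on water filter + satellite beacon — total rises to 851 (26 kg).
Nothing else within 26 kg beats 851.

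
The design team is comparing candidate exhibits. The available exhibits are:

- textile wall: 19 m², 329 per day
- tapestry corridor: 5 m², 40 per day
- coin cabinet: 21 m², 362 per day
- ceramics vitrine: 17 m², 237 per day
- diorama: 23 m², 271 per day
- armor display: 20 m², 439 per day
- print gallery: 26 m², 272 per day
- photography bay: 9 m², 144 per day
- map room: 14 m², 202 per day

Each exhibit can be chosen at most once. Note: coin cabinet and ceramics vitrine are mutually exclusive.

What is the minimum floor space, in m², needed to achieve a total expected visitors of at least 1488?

Need the lightest bundle worth ≥ 1488.
textile wall + tapestry corridor + coin cabinet + armor display + photography bay + map room reaches 1516 using 88 m².
Below 88 m² the best achievable stays under 1488.

88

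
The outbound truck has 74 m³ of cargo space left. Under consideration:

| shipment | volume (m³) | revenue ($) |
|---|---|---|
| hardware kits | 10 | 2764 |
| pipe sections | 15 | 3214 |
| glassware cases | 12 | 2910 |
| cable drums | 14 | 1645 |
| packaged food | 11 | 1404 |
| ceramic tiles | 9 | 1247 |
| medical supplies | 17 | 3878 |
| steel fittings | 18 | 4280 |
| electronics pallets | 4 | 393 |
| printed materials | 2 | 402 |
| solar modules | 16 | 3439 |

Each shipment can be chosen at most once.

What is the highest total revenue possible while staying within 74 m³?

A density-first pass picks hardware kits + glassware cases + medical supplies + steel fittings + solar modules — 17271 at 73 m³.
The 16 m³ tied up in solar modules is better spent on pipe sections + printed materials — total rises to 17448 (74 m³).

17448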